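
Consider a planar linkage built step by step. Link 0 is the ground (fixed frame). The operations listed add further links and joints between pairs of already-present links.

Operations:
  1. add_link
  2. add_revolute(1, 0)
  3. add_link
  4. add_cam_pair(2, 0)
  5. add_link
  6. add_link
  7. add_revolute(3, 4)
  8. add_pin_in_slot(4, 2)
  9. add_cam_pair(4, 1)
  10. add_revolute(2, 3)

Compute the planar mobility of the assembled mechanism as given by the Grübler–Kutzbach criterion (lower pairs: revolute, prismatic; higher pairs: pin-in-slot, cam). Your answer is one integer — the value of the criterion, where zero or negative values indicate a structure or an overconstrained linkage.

M = 3

L=1 J1=0 J2=0
add link → L=2 J1=0 J2=0
R@1,0 dof=1 J1 → L=2 J1=1 J2=0
add link → L=3 J1=1 J2=0
C@2,0 dof=2 J2 → L=3 J1=1 J2=1
add link → L=4 J1=1 J2=1
add link → L=5 J1=1 J2=1
R@3,4 dof=1 J1 → L=5 J1=2 J2=1
PS@4,2 dof=2 J2 → L=5 J1=2 J2=2
C@4,1 dof=2 J2 → L=5 J1=2 J2=3
R@2,3 dof=1 J1 → L=5 J1=3 J2=3
M=3(L−1)−2J1−J2=3·4−2·3−3=3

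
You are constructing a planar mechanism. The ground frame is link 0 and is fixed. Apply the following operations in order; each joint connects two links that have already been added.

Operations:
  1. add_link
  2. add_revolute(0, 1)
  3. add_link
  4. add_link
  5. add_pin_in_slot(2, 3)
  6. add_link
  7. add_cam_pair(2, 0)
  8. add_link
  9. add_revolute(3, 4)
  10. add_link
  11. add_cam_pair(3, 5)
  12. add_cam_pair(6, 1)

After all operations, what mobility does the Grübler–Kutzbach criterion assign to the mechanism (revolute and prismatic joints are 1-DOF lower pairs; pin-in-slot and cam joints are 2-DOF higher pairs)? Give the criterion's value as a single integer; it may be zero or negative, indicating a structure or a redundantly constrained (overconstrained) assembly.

M = 10

(L,J1,J2)=(1,0,0); link0 fixed
link1: (2,0,0)
R 0-1 [J1]: (2,1,0)
link2: (3,1,0)
link3: (4,1,0)
PS 2-3 [J2]: (4,1,1)
link4: (5,1,1)
C 2-0 [J2]: (5,1,2)
link5: (6,1,2)
R 3-4 [J1]: (6,2,2)
link6: (7,2,2)
C 3-5 [J2]: (7,2,3)
C 6-1 [J2]: (7,2,4)
Grübler: 3·6 − 2·2 − 4 = 10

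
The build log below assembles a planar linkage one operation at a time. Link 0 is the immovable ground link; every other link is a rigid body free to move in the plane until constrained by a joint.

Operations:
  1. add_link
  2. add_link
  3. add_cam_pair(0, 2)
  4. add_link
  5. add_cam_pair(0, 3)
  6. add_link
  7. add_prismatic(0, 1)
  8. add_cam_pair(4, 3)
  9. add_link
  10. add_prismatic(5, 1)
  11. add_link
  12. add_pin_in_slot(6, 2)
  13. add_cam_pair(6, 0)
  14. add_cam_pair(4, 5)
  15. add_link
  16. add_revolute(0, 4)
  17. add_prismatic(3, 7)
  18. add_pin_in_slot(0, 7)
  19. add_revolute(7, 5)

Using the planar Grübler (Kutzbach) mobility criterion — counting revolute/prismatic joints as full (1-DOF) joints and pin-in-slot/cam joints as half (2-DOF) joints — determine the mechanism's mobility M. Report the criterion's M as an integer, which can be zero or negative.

[1;0;0] (link 0 is ground)
L+ [2;0;0]
L+ [3;0;0]
C(0,2)∈J2 [3;0;1]
L+ [4;0;1]
C(0,3)∈J2 [4;0;2]
L+ [5;0;2]
P(0,1)∈J1 [5;1;2]
C(4,3)∈J2 [5;1;3]
L+ [6;1;3]
P(5,1)∈J1 [6;2;3]
L+ [7;2;3]
PS(6,2)∈J2 [7;2;4]
C(6,0)∈J2 [7;2;5]
C(4,5)∈J2 [7;2;6]
L+ [8;2;6]
R(0,4)∈J1 [8;3;6]
P(3,7)∈J1 [8;4;6]
PS(0,7)∈J2 [8;4;7]
R(7,5)∈J1 [8;5;7]
mobility = 21 − 10 − 7 = 4

M = 4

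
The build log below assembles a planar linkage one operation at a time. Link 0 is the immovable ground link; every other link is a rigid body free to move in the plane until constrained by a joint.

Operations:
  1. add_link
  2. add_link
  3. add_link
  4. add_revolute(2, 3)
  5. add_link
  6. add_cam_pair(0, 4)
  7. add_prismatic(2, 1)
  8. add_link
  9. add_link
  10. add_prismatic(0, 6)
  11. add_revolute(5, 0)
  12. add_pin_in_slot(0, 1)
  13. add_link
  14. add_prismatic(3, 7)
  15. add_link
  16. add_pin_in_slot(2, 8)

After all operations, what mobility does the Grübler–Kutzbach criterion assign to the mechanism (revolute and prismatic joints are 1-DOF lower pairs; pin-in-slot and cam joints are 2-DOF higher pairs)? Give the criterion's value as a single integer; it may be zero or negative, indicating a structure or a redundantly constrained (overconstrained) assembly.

L=1 J1=0 J2=0
add link → L=2 J1=0 J2=0
add link → L=3 J1=0 J2=0
add link → L=4 J1=0 J2=0
R@2,3 dof=1 J1 → L=4 J1=1 J2=0
add link → L=5 J1=1 J2=0
C@0,4 dof=2 J2 → L=5 J1=1 J2=1
P@2,1 dof=1 J1 → L=5 J1=2 J2=1
add link → L=6 J1=2 J2=1
add link → L=7 J1=2 J2=1
P@0,6 dof=1 J1 → L=7 J1=3 J2=1
R@5,0 dof=1 J1 → L=7 J1=4 J2=1
PS@0,1 dof=2 J2 → L=7 J1=4 J2=2
add link → L=8 J1=4 J2=2
P@3,7 dof=1 J1 → L=8 J1=5 J2=2
add link → L=9 J1=5 J2=2
PS@2,8 dof=2 J2 → L=9 J1=5 J2=3
M=3(L−1)−2J1−J2=3·8−2·5−3=11

M = 11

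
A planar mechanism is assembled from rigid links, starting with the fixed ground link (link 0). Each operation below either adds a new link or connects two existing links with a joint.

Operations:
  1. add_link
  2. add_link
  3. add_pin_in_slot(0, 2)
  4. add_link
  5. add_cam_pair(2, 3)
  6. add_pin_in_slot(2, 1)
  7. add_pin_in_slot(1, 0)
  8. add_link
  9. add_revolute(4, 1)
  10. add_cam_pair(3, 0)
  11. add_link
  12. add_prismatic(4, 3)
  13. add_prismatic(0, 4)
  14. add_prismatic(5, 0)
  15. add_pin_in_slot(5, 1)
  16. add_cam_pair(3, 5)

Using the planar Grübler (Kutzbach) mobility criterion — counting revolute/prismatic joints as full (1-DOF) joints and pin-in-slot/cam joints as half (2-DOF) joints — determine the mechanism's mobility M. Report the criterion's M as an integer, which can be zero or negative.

M = 0

L=1 J1=0 J2=0
add link → L=2 J1=0 J2=0
add link → L=3 J1=0 J2=0
PS@0,2 dof=2 J2 → L=3 J1=0 J2=1
add link → L=4 J1=0 J2=1
C@2,3 dof=2 J2 → L=4 J1=0 J2=2
PS@2,1 dof=2 J2 → L=4 J1=0 J2=3
PS@1,0 dof=2 J2 → L=4 J1=0 J2=4
add link → L=5 J1=0 J2=4
R@4,1 dof=1 J1 → L=5 J1=1 J2=4
C@3,0 dof=2 J2 → L=5 J1=1 J2=5
add link → L=6 J1=1 J2=5
P@4,3 dof=1 J1 → L=6 J1=2 J2=5
P@0,4 dof=1 J1 → L=6 J1=3 J2=5
P@5,0 dof=1 J1 → L=6 J1=4 J2=5
PS@5,1 dof=2 J2 → L=6 J1=4 J2=6
C@3,5 dof=2 J2 → L=6 J1=4 J2=7
M=3(L−1)−2J1−J2=3·5−2·4−7=0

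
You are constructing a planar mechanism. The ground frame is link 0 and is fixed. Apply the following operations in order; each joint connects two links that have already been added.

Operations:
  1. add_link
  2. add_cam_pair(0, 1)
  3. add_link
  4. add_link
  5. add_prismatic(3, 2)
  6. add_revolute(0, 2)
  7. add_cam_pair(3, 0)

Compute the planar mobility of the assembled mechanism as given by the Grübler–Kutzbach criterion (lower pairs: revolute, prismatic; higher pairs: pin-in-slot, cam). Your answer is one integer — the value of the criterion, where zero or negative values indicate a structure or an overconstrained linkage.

[1;0;0] (link 0 is ground)
L+ [2;0;0]
C(0,1)∈J2 [2;0;1]
L+ [3;0;1]
L+ [4;0;1]
P(3,2)∈J1 [4;1;1]
R(0,2)∈J1 [4;2;1]
C(3,0)∈J2 [4;2;2]
mobility = 9 − 4 − 2 = 3

M = 3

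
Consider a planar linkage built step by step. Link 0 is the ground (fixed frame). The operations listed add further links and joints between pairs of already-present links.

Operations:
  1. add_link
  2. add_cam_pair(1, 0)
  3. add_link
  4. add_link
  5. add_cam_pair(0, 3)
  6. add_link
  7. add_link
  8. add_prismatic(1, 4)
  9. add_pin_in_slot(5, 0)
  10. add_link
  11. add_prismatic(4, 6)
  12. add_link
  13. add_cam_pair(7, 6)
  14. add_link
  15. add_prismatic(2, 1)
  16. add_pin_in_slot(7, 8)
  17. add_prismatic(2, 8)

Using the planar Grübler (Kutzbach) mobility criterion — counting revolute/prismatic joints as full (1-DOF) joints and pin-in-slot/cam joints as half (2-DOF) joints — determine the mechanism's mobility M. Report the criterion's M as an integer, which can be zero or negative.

M = 11

[1;0;0] (link 0 is ground)
L+ [2;0;0]
C(1,0)∈J2 [2;0;1]
L+ [3;0;1]
L+ [4;0;1]
C(0,3)∈J2 [4;0;2]
L+ [5;0;2]
L+ [6;0;2]
P(1,4)∈J1 [6;1;2]
PS(5,0)∈J2 [6;1;3]
L+ [7;1;3]
P(4,6)∈J1 [7;2;3]
L+ [8;2;3]
C(7,6)∈J2 [8;2;4]
L+ [9;2;4]
P(2,1)∈J1 [9;3;4]
PS(7,8)∈J2 [9;3;5]
P(2,8)∈J1 [9;4;5]
mobility = 24 − 8 − 5 = 11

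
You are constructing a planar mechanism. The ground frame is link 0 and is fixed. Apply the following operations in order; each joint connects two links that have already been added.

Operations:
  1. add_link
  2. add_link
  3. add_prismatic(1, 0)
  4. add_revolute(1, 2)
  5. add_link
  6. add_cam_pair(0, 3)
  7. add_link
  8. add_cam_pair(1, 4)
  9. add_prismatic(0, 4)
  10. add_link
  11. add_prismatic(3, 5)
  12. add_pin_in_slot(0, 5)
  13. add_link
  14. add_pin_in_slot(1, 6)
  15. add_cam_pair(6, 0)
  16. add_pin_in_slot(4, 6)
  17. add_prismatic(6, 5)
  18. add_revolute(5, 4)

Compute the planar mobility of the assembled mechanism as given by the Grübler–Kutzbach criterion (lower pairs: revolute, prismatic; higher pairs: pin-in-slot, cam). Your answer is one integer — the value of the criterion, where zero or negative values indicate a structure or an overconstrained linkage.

M = 0

(L,J1,J2)=(1,0,0); link0 fixed
link1: (2,0,0)
link2: (3,0,0)
P 1-0 [J1]: (3,1,0)
R 1-2 [J1]: (3,2,0)
link3: (4,2,0)
C 0-3 [J2]: (4,2,1)
link4: (5,2,1)
C 1-4 [J2]: (5,2,2)
P 0-4 [J1]: (5,3,2)
link5: (6,3,2)
P 3-5 [J1]: (6,4,2)
PS 0-5 [J2]: (6,4,3)
link6: (7,4,3)
PS 1-6 [J2]: (7,4,4)
C 6-0 [J2]: (7,4,5)
PS 4-6 [J2]: (7,4,6)
P 6-5 [J1]: (7,5,6)
R 5-4 [J1]: (7,6,6)
Grübler: 3·6 − 2·6 − 6 = 0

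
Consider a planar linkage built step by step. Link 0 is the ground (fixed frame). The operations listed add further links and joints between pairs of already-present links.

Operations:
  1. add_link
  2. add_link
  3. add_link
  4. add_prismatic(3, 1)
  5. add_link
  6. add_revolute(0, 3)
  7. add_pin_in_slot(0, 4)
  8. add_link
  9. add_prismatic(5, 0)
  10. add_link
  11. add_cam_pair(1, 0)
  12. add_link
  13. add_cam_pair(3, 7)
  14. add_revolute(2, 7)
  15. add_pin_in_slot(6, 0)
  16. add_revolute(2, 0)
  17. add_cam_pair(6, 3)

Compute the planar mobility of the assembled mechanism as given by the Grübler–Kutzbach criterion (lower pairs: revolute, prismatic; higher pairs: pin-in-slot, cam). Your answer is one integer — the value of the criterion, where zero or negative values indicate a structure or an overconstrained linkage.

M = 6

ground; <1,0,0>
#1 <2,0,0>
#2 <3,0,0>
#3 <4,0,0>
P:3↔1 J1 <4,1,0>
#4 <5,1,0>
R:0↔3 J1 <5,2,0>
PS:0↔4 J2 <5,2,1>
#5 <6,2,1>
P:5↔0 J1 <6,3,1>
#6 <7,3,1>
C:1↔0 J2 <7,3,2>
#7 <8,3,2>
C:3↔7 J2 <8,3,3>
R:2↔7 J1 <8,4,3>
PS:6↔0 J2 <8,4,4>
R:2↔0 J1 <8,5,4>
C:6↔3 J2 <8,5,5>
3×7 − 2×5 − 1×5 = 6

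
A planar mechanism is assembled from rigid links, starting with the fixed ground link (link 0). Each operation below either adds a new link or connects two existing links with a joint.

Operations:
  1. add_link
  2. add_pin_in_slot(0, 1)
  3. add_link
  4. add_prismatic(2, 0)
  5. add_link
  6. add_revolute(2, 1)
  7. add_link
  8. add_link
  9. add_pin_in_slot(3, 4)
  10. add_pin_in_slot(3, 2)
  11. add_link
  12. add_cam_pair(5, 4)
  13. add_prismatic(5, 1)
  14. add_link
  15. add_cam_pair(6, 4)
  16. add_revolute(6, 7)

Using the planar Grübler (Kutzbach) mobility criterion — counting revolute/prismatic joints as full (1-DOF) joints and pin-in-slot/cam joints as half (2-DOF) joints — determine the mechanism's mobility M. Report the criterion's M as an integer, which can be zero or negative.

link 0 = ground. State L|J1|J2 = 1|0|0
+link1  2|0|0
PS(0,1) f=2→J2  2|0|1
+link2  3|0|1
P(2,0) f=1→J1  3|1|1
+link3  4|1|1
R(2,1) f=1→J1  4|2|1
+link4  5|2|1
+link5  6|2|1
PS(3,4) f=2→J2  6|2|2
PS(3,2) f=2→J2  6|2|3
+link6  7|2|3
C(5,4) f=2→J2  7|2|4
P(5,1) f=1→J1  7|3|4
+link7  8|3|4
C(6,4) f=2→J2  8|3|5
R(6,7) f=1→J1  8|4|5
M = 3(8−1)−2·4−5 = 21−8−5 = 8

M = 8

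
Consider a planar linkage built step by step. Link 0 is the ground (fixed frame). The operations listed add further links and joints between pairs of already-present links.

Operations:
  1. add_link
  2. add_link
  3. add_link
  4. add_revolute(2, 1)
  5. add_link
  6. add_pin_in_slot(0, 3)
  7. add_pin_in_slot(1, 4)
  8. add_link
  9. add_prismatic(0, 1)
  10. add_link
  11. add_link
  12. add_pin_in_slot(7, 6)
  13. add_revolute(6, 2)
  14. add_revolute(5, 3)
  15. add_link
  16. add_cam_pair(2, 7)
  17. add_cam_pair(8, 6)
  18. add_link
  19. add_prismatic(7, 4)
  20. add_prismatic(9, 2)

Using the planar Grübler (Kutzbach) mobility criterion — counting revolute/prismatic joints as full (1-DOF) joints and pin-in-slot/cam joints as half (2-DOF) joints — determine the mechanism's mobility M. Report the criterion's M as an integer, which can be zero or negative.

M = 10

(L,J1,J2)=(1,0,0); link0 fixed
link1: (2,0,0)
link2: (3,0,0)
link3: (4,0,0)
R 2-1 [J1]: (4,1,0)
link4: (5,1,0)
PS 0-3 [J2]: (5,1,1)
PS 1-4 [J2]: (5,1,2)
link5: (6,1,2)
P 0-1 [J1]: (6,2,2)
link6: (7,2,2)
link7: (8,2,2)
PS 7-6 [J2]: (8,2,3)
R 6-2 [J1]: (8,3,3)
R 5-3 [J1]: (8,4,3)
link8: (9,4,3)
C 2-7 [J2]: (9,4,4)
C 8-6 [J2]: (9,4,5)
link9: (10,4,5)
P 7-4 [J1]: (10,5,5)
P 9-2 [J1]: (10,6,5)
Grübler: 3·9 − 2·6 − 5 = 10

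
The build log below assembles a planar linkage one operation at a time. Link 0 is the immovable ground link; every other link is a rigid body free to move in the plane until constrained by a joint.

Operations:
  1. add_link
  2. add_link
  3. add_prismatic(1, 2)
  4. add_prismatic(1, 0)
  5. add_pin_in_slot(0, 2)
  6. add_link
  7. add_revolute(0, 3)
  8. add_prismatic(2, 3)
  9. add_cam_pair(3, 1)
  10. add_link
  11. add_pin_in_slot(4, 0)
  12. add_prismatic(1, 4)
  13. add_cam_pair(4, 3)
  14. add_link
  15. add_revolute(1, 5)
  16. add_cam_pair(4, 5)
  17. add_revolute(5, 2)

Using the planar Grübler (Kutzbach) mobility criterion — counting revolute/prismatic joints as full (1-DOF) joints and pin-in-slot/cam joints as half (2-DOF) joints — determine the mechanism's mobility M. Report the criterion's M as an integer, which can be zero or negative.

M = -4

ground; <1,0,0>
#1 <2,0,0>
#2 <3,0,0>
P:1↔2 J1 <3,1,0>
P:1↔0 J1 <3,2,0>
PS:0↔2 J2 <3,2,1>
#3 <4,2,1>
R:0↔3 J1 <4,3,1>
P:2↔3 J1 <4,4,1>
C:3↔1 J2 <4,4,2>
#4 <5,4,2>
PS:4↔0 J2 <5,4,3>
P:1↔4 J1 <5,5,3>
C:4↔3 J2 <5,5,4>
#5 <6,5,4>
R:1↔5 J1 <6,6,4>
C:4↔5 J2 <6,6,5>
R:5↔2 J1 <6,7,5>
3×5 − 2×7 − 1×5 = -4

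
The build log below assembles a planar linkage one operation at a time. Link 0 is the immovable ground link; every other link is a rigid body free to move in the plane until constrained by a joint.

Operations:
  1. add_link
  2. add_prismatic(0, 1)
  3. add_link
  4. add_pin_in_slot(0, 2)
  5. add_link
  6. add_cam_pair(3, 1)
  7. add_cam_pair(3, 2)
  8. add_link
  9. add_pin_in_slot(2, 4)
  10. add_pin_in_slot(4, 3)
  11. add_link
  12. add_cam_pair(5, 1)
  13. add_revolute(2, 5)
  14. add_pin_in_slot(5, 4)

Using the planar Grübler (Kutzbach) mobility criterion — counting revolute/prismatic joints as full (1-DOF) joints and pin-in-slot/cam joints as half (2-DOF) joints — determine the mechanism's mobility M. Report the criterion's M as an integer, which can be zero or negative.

M = 4

L=1 J1=0 J2=0
add link → L=2 J1=0 J2=0
P@0,1 dof=1 J1 → L=2 J1=1 J2=0
add link → L=3 J1=1 J2=0
PS@0,2 dof=2 J2 → L=3 J1=1 J2=1
add link → L=4 J1=1 J2=1
C@3,1 dof=2 J2 → L=4 J1=1 J2=2
C@3,2 dof=2 J2 → L=4 J1=1 J2=3
add link → L=5 J1=1 J2=3
PS@2,4 dof=2 J2 → L=5 J1=1 J2=4
PS@4,3 dof=2 J2 → L=5 J1=1 J2=5
add link → L=6 J1=1 J2=5
C@5,1 dof=2 J2 → L=6 J1=1 J2=6
R@2,5 dof=1 J1 → L=6 J1=2 J2=6
PS@5,4 dof=2 J2 → L=6 J1=2 J2=7
M=3(L−1)−2J1−J2=3·5−2·2−7=4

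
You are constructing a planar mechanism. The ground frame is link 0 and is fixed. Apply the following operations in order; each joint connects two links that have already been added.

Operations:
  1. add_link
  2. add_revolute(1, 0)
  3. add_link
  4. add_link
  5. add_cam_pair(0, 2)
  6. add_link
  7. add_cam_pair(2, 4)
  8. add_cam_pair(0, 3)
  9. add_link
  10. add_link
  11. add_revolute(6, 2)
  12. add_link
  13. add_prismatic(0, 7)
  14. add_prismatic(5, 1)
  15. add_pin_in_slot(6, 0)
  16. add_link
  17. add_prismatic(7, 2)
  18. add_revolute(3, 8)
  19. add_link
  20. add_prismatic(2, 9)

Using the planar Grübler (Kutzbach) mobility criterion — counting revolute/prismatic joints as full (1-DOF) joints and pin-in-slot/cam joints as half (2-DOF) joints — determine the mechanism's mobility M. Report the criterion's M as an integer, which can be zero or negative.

L=1 J1=0 J2=0
add link → L=2 J1=0 J2=0
R@1,0 dof=1 J1 → L=2 J1=1 J2=0
add link → L=3 J1=1 J2=0
add link → L=4 J1=1 J2=0
C@0,2 dof=2 J2 → L=4 J1=1 J2=1
add link → L=5 J1=1 J2=1
C@2,4 dof=2 J2 → L=5 J1=1 J2=2
C@0,3 dof=2 J2 → L=5 J1=1 J2=3
add link → L=6 J1=1 J2=3
add link → L=7 J1=1 J2=3
R@6,2 dof=1 J1 → L=7 J1=2 J2=3
add link → L=8 J1=2 J2=3
P@0,7 dof=1 J1 → L=8 J1=3 J2=3
P@5,1 dof=1 J1 → L=8 J1=4 J2=3
PS@6,0 dof=2 J2 → L=8 J1=4 J2=4
add link → L=9 J1=4 J2=4
P@7,2 dof=1 J1 → L=9 J1=5 J2=4
R@3,8 dof=1 J1 → L=9 J1=6 J2=4
add link → L=10 J1=6 J2=4
P@2,9 dof=1 J1 → L=10 J1=7 J2=4
M=3(L−1)−2J1−J2=3·9−2·7−4=9

M = 9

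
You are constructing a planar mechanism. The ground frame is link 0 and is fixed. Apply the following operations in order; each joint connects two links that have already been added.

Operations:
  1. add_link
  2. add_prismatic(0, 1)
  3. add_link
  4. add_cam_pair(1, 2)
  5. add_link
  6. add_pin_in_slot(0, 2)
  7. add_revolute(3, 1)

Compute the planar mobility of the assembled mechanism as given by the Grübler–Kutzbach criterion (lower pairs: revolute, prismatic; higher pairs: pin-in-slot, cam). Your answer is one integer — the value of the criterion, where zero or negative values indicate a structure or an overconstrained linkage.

M = 3

(L,J1,J2)=(1,0,0); link0 fixed
link1: (2,0,0)
P 0-1 [J1]: (2,1,0)
link2: (3,1,0)
C 1-2 [J2]: (3,1,1)
link3: (4,1,1)
PS 0-2 [J2]: (4,1,2)
R 3-1 [J1]: (4,2,2)
Grübler: 3·3 − 2·2 − 2 = 3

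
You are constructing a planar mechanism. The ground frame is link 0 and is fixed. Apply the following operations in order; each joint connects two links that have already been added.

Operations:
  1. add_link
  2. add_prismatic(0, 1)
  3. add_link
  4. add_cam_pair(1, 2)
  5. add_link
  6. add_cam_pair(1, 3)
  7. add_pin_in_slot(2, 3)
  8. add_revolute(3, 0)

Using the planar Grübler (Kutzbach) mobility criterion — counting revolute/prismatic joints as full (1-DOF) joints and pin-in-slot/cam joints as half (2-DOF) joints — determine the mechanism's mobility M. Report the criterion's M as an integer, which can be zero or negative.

M = 2

link 0 = ground. State L|J1|J2 = 1|0|0
+link1  2|0|0
P(0,1) f=1→J1  2|1|0
+link2  3|1|0
C(1,2) f=2→J2  3|1|1
+link3  4|1|1
C(1,3) f=2→J2  4|1|2
PS(2,3) f=2→J2  4|1|3
R(3,0) f=1→J1  4|2|3
M = 3(4−1)−2·2−3 = 9−4−3 = 2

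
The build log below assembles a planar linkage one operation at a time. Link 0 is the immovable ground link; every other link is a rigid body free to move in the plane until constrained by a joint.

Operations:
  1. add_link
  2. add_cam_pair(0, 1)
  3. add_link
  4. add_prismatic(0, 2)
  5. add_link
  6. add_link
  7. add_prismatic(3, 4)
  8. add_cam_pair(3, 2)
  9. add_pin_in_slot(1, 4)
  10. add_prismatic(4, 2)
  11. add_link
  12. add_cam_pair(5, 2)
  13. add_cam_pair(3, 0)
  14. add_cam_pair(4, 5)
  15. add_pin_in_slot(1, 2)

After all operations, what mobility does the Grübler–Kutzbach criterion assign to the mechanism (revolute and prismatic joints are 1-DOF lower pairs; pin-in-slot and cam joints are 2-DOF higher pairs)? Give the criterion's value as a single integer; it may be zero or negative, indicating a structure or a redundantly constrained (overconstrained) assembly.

M = 2

link 0 = ground. State L|J1|J2 = 1|0|0
+link1  2|0|0
C(0,1) f=2→J2  2|0|1
+link2  3|0|1
P(0,2) f=1→J1  3|1|1
+link3  4|1|1
+link4  5|1|1
P(3,4) f=1→J1  5|2|1
C(3,2) f=2→J2  5|2|2
PS(1,4) f=2→J2  5|2|3
P(4,2) f=1→J1  5|3|3
+link5  6|3|3
C(5,2) f=2→J2  6|3|4
C(3,0) f=2→J2  6|3|5
C(4,5) f=2→J2  6|3|6
PS(1,2) f=2→J2  6|3|7
M = 3(6−1)−2·3−7 = 15−6−7 = 2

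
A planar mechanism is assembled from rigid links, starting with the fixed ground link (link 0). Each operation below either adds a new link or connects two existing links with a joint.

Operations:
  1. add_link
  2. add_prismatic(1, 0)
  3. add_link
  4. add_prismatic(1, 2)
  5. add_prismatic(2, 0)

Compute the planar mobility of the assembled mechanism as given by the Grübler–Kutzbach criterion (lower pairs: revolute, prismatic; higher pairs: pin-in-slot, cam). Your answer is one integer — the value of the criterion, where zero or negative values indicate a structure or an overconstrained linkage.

[1;0;0] (link 0 is ground)
L+ [2;0;0]
P(1,0)∈J1 [2;1;0]
L+ [3;1;0]
P(1,2)∈J1 [3;2;0]
P(2,0)∈J1 [3;3;0]
mobility = 6 − 6 − 0 = 0

M = 0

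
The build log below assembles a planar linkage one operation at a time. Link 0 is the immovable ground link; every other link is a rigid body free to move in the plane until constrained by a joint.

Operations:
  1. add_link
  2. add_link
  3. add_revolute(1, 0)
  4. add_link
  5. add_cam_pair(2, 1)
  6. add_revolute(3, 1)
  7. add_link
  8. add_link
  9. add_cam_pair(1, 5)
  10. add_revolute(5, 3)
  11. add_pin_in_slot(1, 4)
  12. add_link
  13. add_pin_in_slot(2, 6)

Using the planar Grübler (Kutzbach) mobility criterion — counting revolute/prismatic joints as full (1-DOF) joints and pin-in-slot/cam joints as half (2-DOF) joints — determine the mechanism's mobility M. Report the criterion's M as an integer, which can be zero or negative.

ground; <1,0,0>
#1 <2,0,0>
#2 <3,0,0>
R:1↔0 J1 <3,1,0>
#3 <4,1,0>
C:2↔1 J2 <4,1,1>
R:3↔1 J1 <4,2,1>
#4 <5,2,1>
#5 <6,2,1>
C:1↔5 J2 <6,2,2>
R:5↔3 J1 <6,3,2>
PS:1↔4 J2 <6,3,3>
#6 <7,3,3>
PS:2↔6 J2 <7,3,4>
3×6 − 2×3 − 1×4 = 8

M = 8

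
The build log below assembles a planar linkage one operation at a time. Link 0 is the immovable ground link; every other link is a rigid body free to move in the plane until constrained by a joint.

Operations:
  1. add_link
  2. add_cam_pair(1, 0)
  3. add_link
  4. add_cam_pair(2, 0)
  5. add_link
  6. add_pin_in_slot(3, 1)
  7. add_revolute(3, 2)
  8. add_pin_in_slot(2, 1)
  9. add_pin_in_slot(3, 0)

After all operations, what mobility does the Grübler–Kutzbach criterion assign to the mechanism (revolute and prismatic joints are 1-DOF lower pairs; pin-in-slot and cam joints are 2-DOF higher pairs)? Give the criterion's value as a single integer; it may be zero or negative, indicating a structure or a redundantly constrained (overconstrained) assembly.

M = 2

ground; <1,0,0>
#1 <2,0,0>
C:1↔0 J2 <2,0,1>
#2 <3,0,1>
C:2↔0 J2 <3,0,2>
#3 <4,0,2>
PS:3↔1 J2 <4,0,3>
R:3↔2 J1 <4,1,3>
PS:2↔1 J2 <4,1,4>
PS:3↔0 J2 <4,1,5>
3×3 − 2×1 − 1×5 = 2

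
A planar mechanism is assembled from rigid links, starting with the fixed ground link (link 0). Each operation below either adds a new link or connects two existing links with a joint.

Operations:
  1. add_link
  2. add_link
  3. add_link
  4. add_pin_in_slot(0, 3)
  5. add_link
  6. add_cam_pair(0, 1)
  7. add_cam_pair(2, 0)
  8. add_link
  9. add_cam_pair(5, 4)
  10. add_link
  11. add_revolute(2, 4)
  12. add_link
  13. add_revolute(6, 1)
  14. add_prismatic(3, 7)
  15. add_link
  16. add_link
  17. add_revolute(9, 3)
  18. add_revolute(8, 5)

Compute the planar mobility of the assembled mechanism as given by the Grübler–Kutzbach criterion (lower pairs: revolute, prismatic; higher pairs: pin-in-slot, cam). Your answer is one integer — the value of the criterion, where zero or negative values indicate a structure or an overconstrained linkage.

[1;0;0] (link 0 is ground)
L+ [2;0;0]
L+ [3;0;0]
L+ [4;0;0]
PS(0,3)∈J2 [4;0;1]
L+ [5;0;1]
C(0,1)∈J2 [5;0;2]
C(2,0)∈J2 [5;0;3]
L+ [6;0;3]
C(5,4)∈J2 [6;0;4]
L+ [7;0;4]
R(2,4)∈J1 [7;1;4]
L+ [8;1;4]
R(6,1)∈J1 [8;2;4]
P(3,7)∈J1 [8;3;4]
L+ [9;3;4]
L+ [10;3;4]
R(9,3)∈J1 [10;4;4]
R(8,5)∈J1 [10;5;4]
mobility = 27 − 10 − 4 = 13

M = 13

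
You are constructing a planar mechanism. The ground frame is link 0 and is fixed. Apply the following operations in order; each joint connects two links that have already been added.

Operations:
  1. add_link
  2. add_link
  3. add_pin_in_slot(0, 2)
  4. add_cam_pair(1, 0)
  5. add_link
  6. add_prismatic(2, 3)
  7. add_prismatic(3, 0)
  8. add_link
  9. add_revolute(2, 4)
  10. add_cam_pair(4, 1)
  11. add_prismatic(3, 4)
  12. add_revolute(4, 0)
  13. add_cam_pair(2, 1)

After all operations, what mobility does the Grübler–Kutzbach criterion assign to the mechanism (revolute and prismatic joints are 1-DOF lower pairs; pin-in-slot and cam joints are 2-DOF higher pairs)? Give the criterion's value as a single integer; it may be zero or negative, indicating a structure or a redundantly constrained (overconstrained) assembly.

ground; <1,0,0>
#1 <2,0,0>
#2 <3,0,0>
PS:0↔2 J2 <3,0,1>
C:1↔0 J2 <3,0,2>
#3 <4,0,2>
P:2↔3 J1 <4,1,2>
P:3↔0 J1 <4,2,2>
#4 <5,2,2>
R:2↔4 J1 <5,3,2>
C:4↔1 J2 <5,3,3>
P:3↔4 J1 <5,4,3>
R:4↔0 J1 <5,5,3>
C:2↔1 J2 <5,5,4>
3×4 − 2×5 − 1×4 = -2

M = -2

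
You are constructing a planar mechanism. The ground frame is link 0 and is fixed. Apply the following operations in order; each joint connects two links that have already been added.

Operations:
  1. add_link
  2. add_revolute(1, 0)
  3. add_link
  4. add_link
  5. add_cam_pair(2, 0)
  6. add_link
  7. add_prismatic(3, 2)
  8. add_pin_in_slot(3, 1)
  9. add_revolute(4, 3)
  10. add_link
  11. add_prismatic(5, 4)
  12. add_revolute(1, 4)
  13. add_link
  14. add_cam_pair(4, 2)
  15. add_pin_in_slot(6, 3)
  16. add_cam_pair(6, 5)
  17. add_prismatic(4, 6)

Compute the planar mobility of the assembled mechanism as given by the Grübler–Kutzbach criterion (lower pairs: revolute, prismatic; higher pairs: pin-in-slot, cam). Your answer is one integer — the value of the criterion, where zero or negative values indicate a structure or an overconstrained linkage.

M = 1

ground; <1,0,0>
#1 <2,0,0>
R:1↔0 J1 <2,1,0>
#2 <3,1,0>
#3 <4,1,0>
C:2↔0 J2 <4,1,1>
#4 <5,1,1>
P:3↔2 J1 <5,2,1>
PS:3↔1 J2 <5,2,2>
R:4↔3 J1 <5,3,2>
#5 <6,3,2>
P:5↔4 J1 <6,4,2>
R:1↔4 J1 <6,5,2>
#6 <7,5,2>
C:4↔2 J2 <7,5,3>
PS:6↔3 J2 <7,5,4>
C:6↔5 J2 <7,5,5>
P:4↔6 J1 <7,6,5>
3×6 − 2×6 − 1×5 = 1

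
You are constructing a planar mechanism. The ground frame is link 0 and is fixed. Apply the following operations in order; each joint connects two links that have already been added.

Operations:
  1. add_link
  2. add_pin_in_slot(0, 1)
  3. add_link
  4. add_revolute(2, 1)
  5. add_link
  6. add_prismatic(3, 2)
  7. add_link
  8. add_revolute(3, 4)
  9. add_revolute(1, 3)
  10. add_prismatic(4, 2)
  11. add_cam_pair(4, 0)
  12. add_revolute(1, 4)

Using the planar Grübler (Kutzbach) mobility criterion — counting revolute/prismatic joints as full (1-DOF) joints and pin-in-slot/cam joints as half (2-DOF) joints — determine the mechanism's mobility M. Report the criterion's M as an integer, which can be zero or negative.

link 0 = ground. State L|J1|J2 = 1|0|0
+link1  2|0|0
PS(0,1) f=2→J2  2|0|1
+link2  3|0|1
R(2,1) f=1→J1  3|1|1
+link3  4|1|1
P(3,2) f=1→J1  4|2|1
+link4  5|2|1
R(3,4) f=1→J1  5|3|1
R(1,3) f=1→J1  5|4|1
P(4,2) f=1→J1  5|5|1
C(4,0) f=2→J2  5|5|2
R(1,4) f=1→J1  5|6|2
M = 3(5−1)−2·6−2 = 12−12−2 = -2

M = -2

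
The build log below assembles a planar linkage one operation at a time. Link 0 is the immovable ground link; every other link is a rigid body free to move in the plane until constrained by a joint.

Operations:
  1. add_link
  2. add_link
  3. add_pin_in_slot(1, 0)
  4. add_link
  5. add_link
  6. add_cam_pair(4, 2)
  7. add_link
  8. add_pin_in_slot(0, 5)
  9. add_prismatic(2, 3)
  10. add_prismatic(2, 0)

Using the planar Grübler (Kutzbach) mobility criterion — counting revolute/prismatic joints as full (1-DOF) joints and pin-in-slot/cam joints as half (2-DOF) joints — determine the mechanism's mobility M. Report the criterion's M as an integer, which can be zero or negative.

M = 8

[1;0;0] (link 0 is ground)
L+ [2;0;0]
L+ [3;0;0]
PS(1,0)∈J2 [3;0;1]
L+ [4;0;1]
L+ [5;0;1]
C(4,2)∈J2 [5;0;2]
L+ [6;0;2]
PS(0,5)∈J2 [6;0;3]
P(2,3)∈J1 [6;1;3]
P(2,0)∈J1 [6;2;3]
mobility = 15 − 4 − 3 = 8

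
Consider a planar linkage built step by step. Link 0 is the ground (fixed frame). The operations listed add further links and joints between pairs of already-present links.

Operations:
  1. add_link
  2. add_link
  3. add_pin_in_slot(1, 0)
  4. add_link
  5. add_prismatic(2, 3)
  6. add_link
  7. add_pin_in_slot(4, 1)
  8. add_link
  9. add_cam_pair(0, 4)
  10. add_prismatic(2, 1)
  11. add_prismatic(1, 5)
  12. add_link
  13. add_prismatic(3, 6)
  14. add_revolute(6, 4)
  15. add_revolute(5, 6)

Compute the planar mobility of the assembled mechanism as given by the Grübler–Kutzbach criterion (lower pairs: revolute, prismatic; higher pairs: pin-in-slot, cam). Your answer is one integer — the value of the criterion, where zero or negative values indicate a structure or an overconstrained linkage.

M = 3

ground; <1,0,0>
#1 <2,0,0>
#2 <3,0,0>
PS:1↔0 J2 <3,0,1>
#3 <4,0,1>
P:2↔3 J1 <4,1,1>
#4 <5,1,1>
PS:4↔1 J2 <5,1,2>
#5 <6,1,2>
C:0↔4 J2 <6,1,3>
P:2↔1 J1 <6,2,3>
P:1↔5 J1 <6,3,3>
#6 <7,3,3>
P:3↔6 J1 <7,4,3>
R:6↔4 J1 <7,5,3>
R:5↔6 J1 <7,6,3>
3×6 − 2×6 − 1×3 = 3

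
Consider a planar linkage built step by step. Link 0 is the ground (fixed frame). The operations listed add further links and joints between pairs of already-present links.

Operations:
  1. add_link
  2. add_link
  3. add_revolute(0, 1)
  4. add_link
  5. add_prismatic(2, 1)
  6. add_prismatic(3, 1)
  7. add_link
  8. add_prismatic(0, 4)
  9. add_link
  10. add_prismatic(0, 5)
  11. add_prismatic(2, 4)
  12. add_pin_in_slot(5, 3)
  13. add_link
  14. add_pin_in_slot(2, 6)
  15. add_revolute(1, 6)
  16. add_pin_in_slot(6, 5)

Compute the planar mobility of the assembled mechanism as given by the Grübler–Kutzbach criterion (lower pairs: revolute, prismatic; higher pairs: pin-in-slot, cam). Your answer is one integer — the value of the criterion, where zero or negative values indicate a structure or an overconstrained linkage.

M = 1

ground; <1,0,0>
#1 <2,0,0>
#2 <3,0,0>
R:0↔1 J1 <3,1,0>
#3 <4,1,0>
P:2↔1 J1 <4,2,0>
P:3↔1 J1 <4,3,0>
#4 <5,3,0>
P:0↔4 J1 <5,4,0>
#5 <6,4,0>
P:0↔5 J1 <6,5,0>
P:2↔4 J1 <6,6,0>
PS:5↔3 J2 <6,6,1>
#6 <7,6,1>
PS:2↔6 J2 <7,6,2>
R:1↔6 J1 <7,7,2>
PS:6↔5 J2 <7,7,3>
3×6 − 2×7 − 1×3 = 1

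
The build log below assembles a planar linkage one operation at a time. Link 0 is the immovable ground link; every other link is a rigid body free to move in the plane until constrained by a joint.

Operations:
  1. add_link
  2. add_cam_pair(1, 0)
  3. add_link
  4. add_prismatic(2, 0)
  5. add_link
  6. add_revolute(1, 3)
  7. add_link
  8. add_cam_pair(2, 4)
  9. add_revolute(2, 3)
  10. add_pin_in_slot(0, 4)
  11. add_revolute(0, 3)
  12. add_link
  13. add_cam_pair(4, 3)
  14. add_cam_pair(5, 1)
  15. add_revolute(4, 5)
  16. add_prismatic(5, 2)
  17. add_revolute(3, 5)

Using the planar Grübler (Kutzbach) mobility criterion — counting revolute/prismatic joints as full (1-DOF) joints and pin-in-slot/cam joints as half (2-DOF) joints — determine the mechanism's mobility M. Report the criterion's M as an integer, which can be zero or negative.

M = -4

(L,J1,J2)=(1,0,0); link0 fixed
link1: (2,0,0)
C 1-0 [J2]: (2,0,1)
link2: (3,0,1)
P 2-0 [J1]: (3,1,1)
link3: (4,1,1)
R 1-3 [J1]: (4,2,1)
link4: (5,2,1)
C 2-4 [J2]: (5,2,2)
R 2-3 [J1]: (5,3,2)
PS 0-4 [J2]: (5,3,3)
R 0-3 [J1]: (5,4,3)
link5: (6,4,3)
C 4-3 [J2]: (6,4,4)
C 5-1 [J2]: (6,4,5)
R 4-5 [J1]: (6,5,5)
P 5-2 [J1]: (6,6,5)
R 3-5 [J1]: (6,7,5)
Grübler: 3·5 − 2·7 − 5 = -4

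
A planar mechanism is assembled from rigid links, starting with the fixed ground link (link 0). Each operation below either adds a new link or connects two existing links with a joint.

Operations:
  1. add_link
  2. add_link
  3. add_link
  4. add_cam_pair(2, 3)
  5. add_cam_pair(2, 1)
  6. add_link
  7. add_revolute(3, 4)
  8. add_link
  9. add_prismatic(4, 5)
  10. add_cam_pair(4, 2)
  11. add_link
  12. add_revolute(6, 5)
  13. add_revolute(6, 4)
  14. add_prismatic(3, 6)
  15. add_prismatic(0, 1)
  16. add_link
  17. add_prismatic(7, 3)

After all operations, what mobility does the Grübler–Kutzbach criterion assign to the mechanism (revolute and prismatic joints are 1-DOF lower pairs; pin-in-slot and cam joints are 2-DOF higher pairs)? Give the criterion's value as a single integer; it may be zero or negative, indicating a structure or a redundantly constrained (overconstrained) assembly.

M = 4

ground; <1,0,0>
#1 <2,0,0>
#2 <3,0,0>
#3 <4,0,0>
C:2↔3 J2 <4,0,1>
C:2↔1 J2 <4,0,2>
#4 <5,0,2>
R:3↔4 J1 <5,1,2>
#5 <6,1,2>
P:4↔5 J1 <6,2,2>
C:4↔2 J2 <6,2,3>
#6 <7,2,3>
R:6↔5 J1 <7,3,3>
R:6↔4 J1 <7,4,3>
P:3↔6 J1 <7,5,3>
P:0↔1 J1 <7,6,3>
#7 <8,6,3>
P:7↔3 J1 <8,7,3>
3×7 − 2×7 − 1×3 = 4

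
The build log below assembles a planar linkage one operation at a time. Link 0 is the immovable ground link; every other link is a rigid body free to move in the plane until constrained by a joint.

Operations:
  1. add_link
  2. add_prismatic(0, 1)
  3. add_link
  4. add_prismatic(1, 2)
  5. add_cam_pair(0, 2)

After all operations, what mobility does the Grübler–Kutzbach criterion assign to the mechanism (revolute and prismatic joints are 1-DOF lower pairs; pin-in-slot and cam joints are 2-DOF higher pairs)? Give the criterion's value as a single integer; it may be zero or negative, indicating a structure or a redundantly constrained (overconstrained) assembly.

M = 1

(L,J1,J2)=(1,0,0); link0 fixed
link1: (2,0,0)
P 0-1 [J1]: (2,1,0)
link2: (3,1,0)
P 1-2 [J1]: (3,2,0)
C 0-2 [J2]: (3,2,1)
Grübler: 3·2 − 2·2 − 1 = 1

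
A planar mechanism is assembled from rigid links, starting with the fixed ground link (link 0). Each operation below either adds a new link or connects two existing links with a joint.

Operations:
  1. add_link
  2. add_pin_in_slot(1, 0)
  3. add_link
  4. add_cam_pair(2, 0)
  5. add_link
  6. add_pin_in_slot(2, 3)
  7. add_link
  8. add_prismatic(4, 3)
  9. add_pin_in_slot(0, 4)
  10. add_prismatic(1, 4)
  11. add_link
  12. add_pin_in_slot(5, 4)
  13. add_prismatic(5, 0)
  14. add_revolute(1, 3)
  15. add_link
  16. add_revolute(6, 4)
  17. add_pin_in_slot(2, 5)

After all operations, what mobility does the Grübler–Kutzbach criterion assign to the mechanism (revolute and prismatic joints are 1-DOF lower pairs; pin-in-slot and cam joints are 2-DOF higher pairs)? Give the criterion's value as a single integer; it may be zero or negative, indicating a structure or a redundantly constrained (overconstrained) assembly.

M = 2

link 0 = ground. State L|J1|J2 = 1|0|0
+link1  2|0|0
PS(1,0) f=2→J2  2|0|1
+link2  3|0|1
C(2,0) f=2→J2  3|0|2
+link3  4|0|2
PS(2,3) f=2→J2  4|0|3
+link4  5|0|3
P(4,3) f=1→J1  5|1|3
PS(0,4) f=2→J2  5|1|4
P(1,4) f=1→J1  5|2|4
+link5  6|2|4
PS(5,4) f=2→J2  6|2|5
P(5,0) f=1→J1  6|3|5
R(1,3) f=1→J1  6|4|5
+link6  7|4|5
R(6,4) f=1→J1  7|5|5
PS(2,5) f=2→J2  7|5|6
M = 3(7−1)−2·5−6 = 18−10−6 = 2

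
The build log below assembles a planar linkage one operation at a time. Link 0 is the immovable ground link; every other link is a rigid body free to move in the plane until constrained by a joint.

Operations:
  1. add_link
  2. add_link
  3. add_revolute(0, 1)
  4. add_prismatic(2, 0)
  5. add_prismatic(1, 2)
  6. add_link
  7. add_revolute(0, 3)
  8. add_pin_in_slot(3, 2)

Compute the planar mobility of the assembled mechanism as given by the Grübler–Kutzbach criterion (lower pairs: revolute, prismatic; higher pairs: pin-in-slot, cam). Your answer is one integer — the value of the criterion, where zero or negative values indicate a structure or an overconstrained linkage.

M = 0

ground; <1,0,0>
#1 <2,0,0>
#2 <3,0,0>
R:0↔1 J1 <3,1,0>
P:2↔0 J1 <3,2,0>
P:1↔2 J1 <3,3,0>
#3 <4,3,0>
R:0↔3 J1 <4,4,0>
PS:3↔2 J2 <4,4,1>
3×3 − 2×4 − 1×1 = 0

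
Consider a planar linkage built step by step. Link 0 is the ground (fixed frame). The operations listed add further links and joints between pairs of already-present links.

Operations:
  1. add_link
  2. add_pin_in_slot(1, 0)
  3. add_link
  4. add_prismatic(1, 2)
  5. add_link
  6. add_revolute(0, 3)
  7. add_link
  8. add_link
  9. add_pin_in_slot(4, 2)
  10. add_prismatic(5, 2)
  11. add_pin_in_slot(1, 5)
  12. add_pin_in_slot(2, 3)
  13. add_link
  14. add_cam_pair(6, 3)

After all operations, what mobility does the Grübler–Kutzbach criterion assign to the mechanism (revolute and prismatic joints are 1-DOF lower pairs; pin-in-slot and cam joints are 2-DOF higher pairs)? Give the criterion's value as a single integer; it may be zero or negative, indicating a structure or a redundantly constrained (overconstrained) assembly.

M = 7

link 0 = ground. State L|J1|J2 = 1|0|0
+link1  2|0|0
PS(1,0) f=2→J2  2|0|1
+link2  3|0|1
P(1,2) f=1→J1  3|1|1
+link3  4|1|1
R(0,3) f=1→J1  4|2|1
+link4  5|2|1
+link5  6|2|1
PS(4,2) f=2→J2  6|2|2
P(5,2) f=1→J1  6|3|2
PS(1,5) f=2→J2  6|3|3
PS(2,3) f=2→J2  6|3|4
+link6  7|3|4
C(6,3) f=2→J2  7|3|5
M = 3(7−1)−2·3−5 = 18−6−5 = 7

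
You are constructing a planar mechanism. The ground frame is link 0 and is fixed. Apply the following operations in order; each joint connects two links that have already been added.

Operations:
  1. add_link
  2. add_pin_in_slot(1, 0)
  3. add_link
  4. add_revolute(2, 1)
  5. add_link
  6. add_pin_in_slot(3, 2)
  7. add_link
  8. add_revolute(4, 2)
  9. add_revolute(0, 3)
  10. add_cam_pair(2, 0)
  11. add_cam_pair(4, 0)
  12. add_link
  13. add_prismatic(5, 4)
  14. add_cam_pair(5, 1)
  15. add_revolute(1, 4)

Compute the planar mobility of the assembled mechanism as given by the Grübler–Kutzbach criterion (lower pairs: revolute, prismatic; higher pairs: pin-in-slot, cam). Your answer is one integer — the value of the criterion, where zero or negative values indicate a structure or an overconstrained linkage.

ground; <1,0,0>
#1 <2,0,0>
PS:1↔0 J2 <2,0,1>
#2 <3,0,1>
R:2↔1 J1 <3,1,1>
#3 <4,1,1>
PS:3↔2 J2 <4,1,2>
#4 <5,1,2>
R:4↔2 J1 <5,2,2>
R:0↔3 J1 <5,3,2>
C:2↔0 J2 <5,3,3>
C:4↔0 J2 <5,3,4>
#5 <6,3,4>
P:5↔4 J1 <6,4,4>
C:5↔1 J2 <6,4,5>
R:1↔4 J1 <6,5,5>
3×5 − 2×5 − 1×5 = 0

M = 0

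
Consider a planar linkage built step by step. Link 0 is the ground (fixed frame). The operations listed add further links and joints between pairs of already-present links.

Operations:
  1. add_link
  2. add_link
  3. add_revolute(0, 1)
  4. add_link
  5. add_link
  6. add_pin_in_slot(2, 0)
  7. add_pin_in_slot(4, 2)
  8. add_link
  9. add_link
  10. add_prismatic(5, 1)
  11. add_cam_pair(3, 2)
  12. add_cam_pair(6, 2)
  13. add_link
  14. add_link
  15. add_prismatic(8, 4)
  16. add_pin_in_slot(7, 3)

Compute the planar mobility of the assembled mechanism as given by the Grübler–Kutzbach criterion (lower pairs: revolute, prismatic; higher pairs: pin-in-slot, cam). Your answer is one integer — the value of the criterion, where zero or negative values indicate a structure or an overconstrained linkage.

[1;0;0] (link 0 is ground)
L+ [2;0;0]
L+ [3;0;0]
R(0,1)∈J1 [3;1;0]
L+ [4;1;0]
L+ [5;1;0]
PS(2,0)∈J2 [5;1;1]
PS(4,2)∈J2 [5;1;2]
L+ [6;1;2]
L+ [7;1;2]
P(5,1)∈J1 [7;2;2]
C(3,2)∈J2 [7;2;3]
C(6,2)∈J2 [7;2;4]
L+ [8;2;4]
L+ [9;2;4]
P(8,4)∈J1 [9;3;4]
PS(7,3)∈J2 [9;3;5]
mobility = 24 − 6 − 5 = 13

M = 13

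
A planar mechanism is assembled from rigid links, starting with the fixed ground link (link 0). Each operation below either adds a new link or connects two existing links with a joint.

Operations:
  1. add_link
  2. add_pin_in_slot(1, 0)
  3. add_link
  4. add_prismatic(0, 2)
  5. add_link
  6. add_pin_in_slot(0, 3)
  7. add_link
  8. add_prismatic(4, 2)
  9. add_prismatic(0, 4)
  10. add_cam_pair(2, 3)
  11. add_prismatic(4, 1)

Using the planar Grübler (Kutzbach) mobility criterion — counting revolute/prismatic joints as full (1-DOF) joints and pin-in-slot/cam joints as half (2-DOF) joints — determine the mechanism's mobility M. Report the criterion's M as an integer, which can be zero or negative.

M = 1

(L,J1,J2)=(1,0,0); link0 fixed
link1: (2,0,0)
PS 1-0 [J2]: (2,0,1)
link2: (3,0,1)
P 0-2 [J1]: (3,1,1)
link3: (4,1,1)
PS 0-3 [J2]: (4,1,2)
link4: (5,1,2)
P 4-2 [J1]: (5,2,2)
P 0-4 [J1]: (5,3,2)
C 2-3 [J2]: (5,3,3)
P 4-1 [J1]: (5,4,3)
Grübler: 3·4 − 2·4 − 3 = 1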